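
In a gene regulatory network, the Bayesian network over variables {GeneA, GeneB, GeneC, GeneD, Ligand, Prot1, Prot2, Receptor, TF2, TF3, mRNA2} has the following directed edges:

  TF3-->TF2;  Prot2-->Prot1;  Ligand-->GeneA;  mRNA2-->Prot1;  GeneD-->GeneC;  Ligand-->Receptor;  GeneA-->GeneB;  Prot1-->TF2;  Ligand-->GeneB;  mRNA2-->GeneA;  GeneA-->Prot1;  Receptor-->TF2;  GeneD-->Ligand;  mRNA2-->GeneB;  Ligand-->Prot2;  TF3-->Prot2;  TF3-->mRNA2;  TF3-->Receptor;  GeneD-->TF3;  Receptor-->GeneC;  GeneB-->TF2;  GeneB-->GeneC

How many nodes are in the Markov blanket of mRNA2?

6

mRNA2's parents: TF3.
mRNA2 has children GeneA, GeneB, Prot1.
For each child, the remaining parents (spouses of mRNA2):
  GeneA's other parent is Ligand.
  GeneB also has parents GeneA, Ligand.
  Prot1 also has parents GeneA, Prot2.
MB(mRNA2) = {GeneA, GeneB, Ligand, Prot1, Prot2, TF3}, which has 6 nodes.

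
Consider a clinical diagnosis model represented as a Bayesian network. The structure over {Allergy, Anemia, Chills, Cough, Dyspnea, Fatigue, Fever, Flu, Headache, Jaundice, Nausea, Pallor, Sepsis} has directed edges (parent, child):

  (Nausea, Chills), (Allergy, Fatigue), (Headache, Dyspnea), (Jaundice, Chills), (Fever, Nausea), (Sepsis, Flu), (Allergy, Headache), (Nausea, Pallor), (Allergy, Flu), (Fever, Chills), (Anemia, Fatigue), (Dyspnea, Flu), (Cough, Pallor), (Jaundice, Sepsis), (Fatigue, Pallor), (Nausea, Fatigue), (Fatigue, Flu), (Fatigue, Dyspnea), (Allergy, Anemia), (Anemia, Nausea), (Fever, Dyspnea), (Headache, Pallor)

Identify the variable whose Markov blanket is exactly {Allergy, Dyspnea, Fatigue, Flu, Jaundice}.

The target node must have every member of {Allergy, Dyspnea, Fatigue, Flu, Jaundice} as a parent, child, or co-parent, and no others.
Parents of Sepsis: Jaundice; children: Flu; co-parents: Allergy, Dyspnea, Fatigue.
These exactly cover the given set, so the node is Sepsis.

Sepsis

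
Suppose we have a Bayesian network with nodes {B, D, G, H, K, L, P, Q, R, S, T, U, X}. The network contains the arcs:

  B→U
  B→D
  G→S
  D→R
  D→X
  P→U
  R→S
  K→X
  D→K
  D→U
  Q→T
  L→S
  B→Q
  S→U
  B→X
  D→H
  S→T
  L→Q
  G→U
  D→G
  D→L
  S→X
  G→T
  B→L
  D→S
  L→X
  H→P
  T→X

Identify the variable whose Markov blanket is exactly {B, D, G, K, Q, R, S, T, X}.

The target node must have every member of {B, D, G, K, Q, R, S, T, X} as a parent, child, or co-parent, and no others.
Parents of L: B, D; children: Q, S, X; co-parents: B, D, G, K, R, S, T.
These exactly cover the given set, so the node is L.

L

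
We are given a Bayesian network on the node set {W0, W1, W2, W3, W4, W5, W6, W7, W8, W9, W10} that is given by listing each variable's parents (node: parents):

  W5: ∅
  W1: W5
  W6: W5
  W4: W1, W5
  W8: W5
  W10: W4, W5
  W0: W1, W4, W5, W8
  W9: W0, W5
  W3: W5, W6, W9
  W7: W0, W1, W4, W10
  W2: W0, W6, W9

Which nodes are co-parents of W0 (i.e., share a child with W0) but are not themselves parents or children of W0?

{W6, W10}

Children of W0: W2, W7, W9.
  W9 also has parent W5.
  parents(W7) \ {W0} = {W1, W4, W10}.
  W2 also has parents W6, W9.
Excluding nodes already adjacent to W0 (W1, W2, W4, W5, W7, W8, W9), the co-parent-only contribution is {W6, W10}.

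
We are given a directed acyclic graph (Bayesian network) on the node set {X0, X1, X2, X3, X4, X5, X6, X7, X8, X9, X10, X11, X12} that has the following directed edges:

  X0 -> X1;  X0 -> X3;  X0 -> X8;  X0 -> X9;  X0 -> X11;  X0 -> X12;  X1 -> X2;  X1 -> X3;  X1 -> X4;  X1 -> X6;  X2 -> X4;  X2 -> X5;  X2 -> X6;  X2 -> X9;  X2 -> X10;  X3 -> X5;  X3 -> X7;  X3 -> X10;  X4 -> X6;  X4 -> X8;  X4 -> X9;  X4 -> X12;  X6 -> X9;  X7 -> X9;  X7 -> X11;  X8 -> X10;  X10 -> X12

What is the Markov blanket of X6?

The Markov blanket of a node is its parents, its children, and the other parents of its children.
Children of X6: X9.
X6's parents: X1, X2, X4.
Other parents of X6's children:
  parents(X9) \ {X6} = {X0, X2, X4, X7}.
MB(X6) = {X0, X1, X2, X4, X7, X9}.

{X0, X1, X2, X4, X7, X9}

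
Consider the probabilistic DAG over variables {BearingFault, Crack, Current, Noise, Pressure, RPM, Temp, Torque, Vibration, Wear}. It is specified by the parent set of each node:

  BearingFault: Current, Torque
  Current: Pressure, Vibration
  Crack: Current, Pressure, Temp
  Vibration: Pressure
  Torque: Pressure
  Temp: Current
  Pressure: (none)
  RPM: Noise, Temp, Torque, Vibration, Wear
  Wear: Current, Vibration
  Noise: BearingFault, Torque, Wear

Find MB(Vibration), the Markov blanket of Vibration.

Recall MB(v) = parents ∪ children ∪ spouses, where spouses are the other parents of v's children.
Vibration has parent Pressure.
Children of Vibration: Current, RPM, Wear.
Co-parents of Vibration (other parents of its children):
  Current's other parent is Pressure.
  parents(Wear) \ {Vibration} = {Current}.
  RPM also has parents Noise, Temp, Torque, Wear.
Taking the union gives {Current, Noise, Pressure, RPM, Temp, Torque, Wear}.

{Current, Noise, Pressure, RPM, Temp, Torque, Wear}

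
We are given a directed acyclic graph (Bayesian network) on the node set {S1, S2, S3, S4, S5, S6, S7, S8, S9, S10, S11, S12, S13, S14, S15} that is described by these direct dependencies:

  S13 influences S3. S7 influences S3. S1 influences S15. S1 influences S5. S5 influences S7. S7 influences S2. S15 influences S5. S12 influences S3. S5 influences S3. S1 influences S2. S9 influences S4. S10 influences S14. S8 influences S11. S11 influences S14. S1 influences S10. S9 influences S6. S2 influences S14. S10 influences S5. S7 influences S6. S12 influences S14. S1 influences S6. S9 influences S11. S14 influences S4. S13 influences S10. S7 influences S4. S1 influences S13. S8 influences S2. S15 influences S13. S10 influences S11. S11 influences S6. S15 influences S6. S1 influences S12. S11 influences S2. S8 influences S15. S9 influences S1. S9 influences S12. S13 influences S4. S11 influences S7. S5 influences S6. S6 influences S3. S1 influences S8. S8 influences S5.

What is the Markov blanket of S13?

{S1, S3, S4, S5, S6, S7, S9, S10, S12, S14, S15}

Children of S13: S3, S4, S10.
Parents of S13: S1, S15.
Co-parents of S13 (other parents of its children):
  S10 also has parent S1.
  S3 also has parents S5, S6, S7, S12.
  S4's other parents are S7, S9, S14.
So the Markov blanket of S13 is {S1, S3, S4, S5, S6, S7, S9, S10, S12, S14, S15}.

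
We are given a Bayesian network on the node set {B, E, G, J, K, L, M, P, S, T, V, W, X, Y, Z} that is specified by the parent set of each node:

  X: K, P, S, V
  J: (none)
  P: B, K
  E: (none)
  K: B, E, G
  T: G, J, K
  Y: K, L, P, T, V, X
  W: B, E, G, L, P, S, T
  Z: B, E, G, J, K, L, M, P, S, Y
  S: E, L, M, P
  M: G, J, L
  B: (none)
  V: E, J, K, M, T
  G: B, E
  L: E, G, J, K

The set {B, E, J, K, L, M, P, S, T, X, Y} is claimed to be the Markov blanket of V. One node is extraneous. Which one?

B

Recall MB(v) = parents ∪ children ∪ spouses, where spouses are the other parents of v's children.
V has parents E, J, K, M, T.
Ch(V) = {X, Y}.
Co-parents of V (other parents of its children):
  X's other parents are K, P, S.
  Y's other parents are K, L, P, T, X.
MB(V) = {E, J, K, L, M, P, S, T, X, Y}.
B is neither a parent, child, nor co-parent of V, so it does not belong.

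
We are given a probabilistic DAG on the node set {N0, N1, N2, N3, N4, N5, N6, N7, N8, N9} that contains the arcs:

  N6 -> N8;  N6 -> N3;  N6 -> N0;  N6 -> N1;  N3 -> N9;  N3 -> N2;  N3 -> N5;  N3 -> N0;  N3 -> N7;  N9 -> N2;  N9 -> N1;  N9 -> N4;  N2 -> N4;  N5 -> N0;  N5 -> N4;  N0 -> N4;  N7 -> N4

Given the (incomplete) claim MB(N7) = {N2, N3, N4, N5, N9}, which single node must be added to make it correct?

N0

By definition, MB(N7) is built from N7's parents, N7's children, and the co-parents of N7.
N7's children: N4.
Pa(N7) = {N3}.
Other parents of N7's children:
  parents(N4) \ {N7} = {N0, N2, N5, N9}.
MB(N7) = {N0, N2, N3, N4, N5, N9}.
Comparing with the claimed set, N0 is missing.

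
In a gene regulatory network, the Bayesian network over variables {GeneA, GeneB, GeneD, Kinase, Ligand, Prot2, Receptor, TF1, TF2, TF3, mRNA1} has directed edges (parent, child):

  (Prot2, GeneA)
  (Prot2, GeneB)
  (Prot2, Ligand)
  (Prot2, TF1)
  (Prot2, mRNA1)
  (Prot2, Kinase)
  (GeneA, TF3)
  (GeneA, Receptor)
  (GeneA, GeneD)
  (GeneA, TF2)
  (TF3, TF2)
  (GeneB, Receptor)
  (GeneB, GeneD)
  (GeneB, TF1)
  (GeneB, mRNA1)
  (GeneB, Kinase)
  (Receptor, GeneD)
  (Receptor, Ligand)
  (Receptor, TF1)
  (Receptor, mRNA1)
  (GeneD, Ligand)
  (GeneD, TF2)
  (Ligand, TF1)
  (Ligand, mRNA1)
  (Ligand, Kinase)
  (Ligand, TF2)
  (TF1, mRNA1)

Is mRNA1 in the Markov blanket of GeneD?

The Markov blanket of a node is its parents, its children, and the other parents of its children.
GeneD's parents: GeneA, GeneB, Receptor.
Ch(GeneD) = {Ligand, TF2}.
Co-parents of GeneD (other parents of its children):
  Ligand also has parents Prot2, Receptor.
  TF2 also has parents GeneA, Ligand, TF3.
MB(GeneD) = {GeneA, GeneB, Ligand, Prot2, Receptor, TF2, TF3}; mRNA1 is not in this set.

No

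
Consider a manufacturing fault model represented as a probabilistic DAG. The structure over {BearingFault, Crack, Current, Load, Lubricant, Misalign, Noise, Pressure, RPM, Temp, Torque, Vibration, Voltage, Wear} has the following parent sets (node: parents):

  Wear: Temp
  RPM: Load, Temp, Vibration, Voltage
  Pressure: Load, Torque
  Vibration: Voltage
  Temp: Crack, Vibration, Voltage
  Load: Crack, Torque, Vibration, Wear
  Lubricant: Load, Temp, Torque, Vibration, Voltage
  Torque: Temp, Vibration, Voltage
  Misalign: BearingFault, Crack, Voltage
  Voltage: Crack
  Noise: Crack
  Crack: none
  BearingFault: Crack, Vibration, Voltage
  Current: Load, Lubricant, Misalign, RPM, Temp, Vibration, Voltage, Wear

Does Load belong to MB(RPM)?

Yes

Load is a parent of RPM.
So Load ∈ MB(RPM).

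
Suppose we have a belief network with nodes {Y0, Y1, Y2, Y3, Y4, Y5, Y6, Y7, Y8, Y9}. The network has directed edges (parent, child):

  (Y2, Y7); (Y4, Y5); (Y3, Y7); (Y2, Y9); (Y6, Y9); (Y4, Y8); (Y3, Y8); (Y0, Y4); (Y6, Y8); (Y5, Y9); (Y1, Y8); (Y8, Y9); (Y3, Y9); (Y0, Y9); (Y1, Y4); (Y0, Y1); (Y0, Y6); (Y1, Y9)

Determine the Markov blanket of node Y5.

{Y0, Y1, Y2, Y3, Y4, Y6, Y8, Y9}

Recall MB(v) = parents ∪ children ∪ spouses, where spouses are the other parents of v's children.
Y5 has parent Y4.
Ch(Y5) = {Y9}.
Co-parents of Y5 (other parents of its children):
  Y9: Y0, Y1, Y2, Y3, Y6, Y8
So the Markov blanket of Y5 is {Y0, Y1, Y2, Y3, Y4, Y6, Y8, Y9}.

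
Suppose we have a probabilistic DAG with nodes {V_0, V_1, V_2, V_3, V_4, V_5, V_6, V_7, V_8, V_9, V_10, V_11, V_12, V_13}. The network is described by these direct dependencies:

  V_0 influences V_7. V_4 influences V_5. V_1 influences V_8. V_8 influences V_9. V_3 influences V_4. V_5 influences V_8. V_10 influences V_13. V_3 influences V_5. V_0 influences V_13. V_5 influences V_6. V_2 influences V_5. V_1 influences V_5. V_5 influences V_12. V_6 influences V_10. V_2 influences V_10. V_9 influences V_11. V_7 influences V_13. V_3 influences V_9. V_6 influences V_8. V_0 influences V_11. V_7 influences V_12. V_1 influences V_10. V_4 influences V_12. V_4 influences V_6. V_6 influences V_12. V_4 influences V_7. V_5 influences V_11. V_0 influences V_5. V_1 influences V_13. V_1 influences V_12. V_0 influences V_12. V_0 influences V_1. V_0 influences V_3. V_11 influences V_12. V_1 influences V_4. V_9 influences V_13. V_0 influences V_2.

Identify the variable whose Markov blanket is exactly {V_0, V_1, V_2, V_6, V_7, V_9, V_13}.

V_10

The target node must have every member of {V_0, V_1, V_2, V_6, V_7, V_9, V_13} as a parent, child, or co-parent, and no others.
Parents of V_10: V_1, V_2, V_6; children: V_13; co-parents: V_0, V_1, V_7, V_9.
These exactly cover the given set, so the node is V_10.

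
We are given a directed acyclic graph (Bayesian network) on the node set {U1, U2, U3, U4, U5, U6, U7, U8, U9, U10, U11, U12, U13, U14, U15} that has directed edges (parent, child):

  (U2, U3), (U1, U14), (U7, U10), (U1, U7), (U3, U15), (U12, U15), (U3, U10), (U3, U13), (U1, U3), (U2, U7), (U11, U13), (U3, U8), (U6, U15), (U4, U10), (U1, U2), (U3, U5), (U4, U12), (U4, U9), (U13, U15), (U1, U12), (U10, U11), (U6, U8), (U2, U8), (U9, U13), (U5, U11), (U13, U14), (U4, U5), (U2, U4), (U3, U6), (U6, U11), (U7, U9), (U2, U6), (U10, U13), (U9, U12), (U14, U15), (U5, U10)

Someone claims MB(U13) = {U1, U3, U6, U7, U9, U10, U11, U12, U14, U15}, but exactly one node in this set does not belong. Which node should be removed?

The Markov blanket of a node is its parents, its children, and the other parents of its children.
Pa(U13) = {U3, U9, U10, U11}.
U13 has children U14, U15.
Parents of each child, excluding U13:
  U14 also has parent U1.
  parents(U15) \ {U13} = {U3, U6, U12, U14}.
MB(U13) = {U1, U3, U6, U9, U10, U11, U12, U14, U15}.
U7 is neither a parent, child, nor co-parent of U13, so it does not belong.

U7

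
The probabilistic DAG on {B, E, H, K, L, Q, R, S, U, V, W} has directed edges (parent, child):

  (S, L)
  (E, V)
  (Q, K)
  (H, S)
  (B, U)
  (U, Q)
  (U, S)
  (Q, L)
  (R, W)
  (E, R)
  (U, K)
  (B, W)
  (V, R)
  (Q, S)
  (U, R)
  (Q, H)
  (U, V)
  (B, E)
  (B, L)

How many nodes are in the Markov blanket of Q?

A node's Markov blanket = Pa ∪ Ch ∪ (parents of Ch other than the node itself).
Q has children H, K, L, S.
Q has parent U.
Co-parents of Q (other parents of its children):
  H: no additional parents.
  S's other parents are H, U.
  L also has parents B, S.
  K also has parent U.
MB(Q) = {B, H, K, L, S, U}, which has 6 nodes.

6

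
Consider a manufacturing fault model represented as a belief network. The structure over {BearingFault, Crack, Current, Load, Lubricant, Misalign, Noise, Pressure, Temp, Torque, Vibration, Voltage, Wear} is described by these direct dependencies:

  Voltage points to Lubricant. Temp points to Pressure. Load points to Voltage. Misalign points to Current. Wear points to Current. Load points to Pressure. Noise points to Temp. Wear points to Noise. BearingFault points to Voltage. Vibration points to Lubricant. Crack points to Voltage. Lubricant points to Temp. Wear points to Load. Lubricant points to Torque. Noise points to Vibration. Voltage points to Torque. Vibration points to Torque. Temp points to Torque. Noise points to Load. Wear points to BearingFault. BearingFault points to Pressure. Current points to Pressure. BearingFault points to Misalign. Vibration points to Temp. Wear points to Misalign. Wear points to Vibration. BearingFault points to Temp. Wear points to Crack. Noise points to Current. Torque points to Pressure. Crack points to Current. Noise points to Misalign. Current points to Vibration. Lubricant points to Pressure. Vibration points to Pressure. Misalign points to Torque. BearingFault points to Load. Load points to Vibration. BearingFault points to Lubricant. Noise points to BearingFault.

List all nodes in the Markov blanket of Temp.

Recall MB(v) = parents ∪ children ∪ spouses, where spouses are the other parents of v's children.
Temp has children Pressure, Torque.
Temp's parents: BearingFault, Lubricant, Noise, Vibration.
Co-parents of Temp (other parents of its children):
  Torque: Lubricant, Misalign, Vibration, Voltage
  Pressure: BearingFault, Current, Load, Lubricant, Torque, Vibration
Union: {BearingFault, Lubricant, Noise, Vibration} ∪ {Pressure, Torque} ∪ {BearingFault, Current, Load, Lubricant, Misalign, Torque, Vibration, Voltage} = {BearingFault, Current, Load, Lubricant, Misalign, Noise, Pressure, Torque, Vibration, Voltage}.

{BearingFault, Current, Load, Lubricant, Misalign, Noise, Pressure, Torque, Vibration, Voltage}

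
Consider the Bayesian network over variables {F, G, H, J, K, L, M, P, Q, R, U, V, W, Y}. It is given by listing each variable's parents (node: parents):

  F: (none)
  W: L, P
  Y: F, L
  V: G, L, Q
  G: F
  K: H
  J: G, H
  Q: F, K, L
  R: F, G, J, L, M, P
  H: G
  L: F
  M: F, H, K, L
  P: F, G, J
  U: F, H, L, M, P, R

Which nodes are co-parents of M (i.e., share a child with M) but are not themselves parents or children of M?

{G, J, P}

Children of M: R, U.
  R: F, G, J, L, P
  U: F, H, L, P, R
Excluding nodes already adjacent to M (F, H, K, L, R, U), the co-parent-only contribution is {G, J, P}.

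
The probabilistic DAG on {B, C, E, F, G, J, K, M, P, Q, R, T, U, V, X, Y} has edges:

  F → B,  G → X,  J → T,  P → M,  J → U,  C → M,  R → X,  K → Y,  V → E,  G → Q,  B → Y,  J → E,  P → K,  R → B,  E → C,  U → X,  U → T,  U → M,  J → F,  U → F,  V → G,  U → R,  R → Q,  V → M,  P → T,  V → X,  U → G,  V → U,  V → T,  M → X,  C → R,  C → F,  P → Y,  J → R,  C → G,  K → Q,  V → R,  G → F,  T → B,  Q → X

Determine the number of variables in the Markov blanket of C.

Recall MB(v) = parents ∪ children ∪ spouses, where spouses are the other parents of v's children.
Parents of C: E.
C's children: F, G, M, R.
Parents of each child, excluding C:
  G also has parents U, V.
  F's other parents are G, J, U.
  parents(R) \ {C} = {J, U, V}.
  parents(M) \ {C} = {P, U, V}.
MB(C) = {E, F, G, J, M, P, R, U, V}, which has 9 nodes.

9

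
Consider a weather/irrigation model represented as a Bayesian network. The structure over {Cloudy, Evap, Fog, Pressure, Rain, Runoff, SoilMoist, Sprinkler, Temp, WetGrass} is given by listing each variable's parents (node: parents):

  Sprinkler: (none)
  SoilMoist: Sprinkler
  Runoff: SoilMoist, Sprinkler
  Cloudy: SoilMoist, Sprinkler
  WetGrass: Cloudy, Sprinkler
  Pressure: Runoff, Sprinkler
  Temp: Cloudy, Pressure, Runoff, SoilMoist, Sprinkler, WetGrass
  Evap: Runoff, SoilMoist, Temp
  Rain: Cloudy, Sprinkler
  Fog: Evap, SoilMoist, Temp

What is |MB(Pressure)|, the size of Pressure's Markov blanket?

A node's Markov blanket = Pa ∪ Ch ∪ (parents of Ch other than the node itself).
Pressure has parents Runoff, Sprinkler.
Pressure's children: Temp.
Other parents of Pressure's children:
  Temp: Cloudy, Runoff, SoilMoist, Sprinkler, WetGrass
MB(Pressure) = {Cloudy, Runoff, SoilMoist, Sprinkler, Temp, WetGrass}, which has 6 nodes.

6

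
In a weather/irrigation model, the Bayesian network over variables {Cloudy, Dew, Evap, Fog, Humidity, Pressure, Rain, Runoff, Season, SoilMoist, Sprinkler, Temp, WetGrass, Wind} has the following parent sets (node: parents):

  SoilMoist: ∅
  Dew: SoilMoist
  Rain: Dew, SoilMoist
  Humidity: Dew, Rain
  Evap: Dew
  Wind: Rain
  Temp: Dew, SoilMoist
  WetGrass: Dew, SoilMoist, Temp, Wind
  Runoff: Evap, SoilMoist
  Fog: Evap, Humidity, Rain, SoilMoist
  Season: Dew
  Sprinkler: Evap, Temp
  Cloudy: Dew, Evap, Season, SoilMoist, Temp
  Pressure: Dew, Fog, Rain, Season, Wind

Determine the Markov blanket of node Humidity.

Pa(Humidity) = {Dew, Rain}.
Humidity's children: Fog.
Parents of each child, excluding Humidity:
  parents(Fog) \ {Humidity} = {Evap, Rain, SoilMoist}.
MB(Humidity) = {Dew, Evap, Fog, Rain, SoilMoist}.

{Dew, Evap, Fog, Rain, SoilMoist}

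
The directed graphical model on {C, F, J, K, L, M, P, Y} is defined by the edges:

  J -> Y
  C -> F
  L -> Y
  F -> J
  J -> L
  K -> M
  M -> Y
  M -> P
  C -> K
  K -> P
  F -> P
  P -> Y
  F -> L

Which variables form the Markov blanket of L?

A node's Markov blanket = Pa ∪ Ch ∪ (parents of Ch other than the node itself).
Pa(L) = {F, J}.
Children of L: Y.
Other parents of L's children:
  parents(Y) \ {L} = {J, M, P}.
So the Markov blanket of L is {F, J, M, P, Y}.

{F, J, M, P, Y}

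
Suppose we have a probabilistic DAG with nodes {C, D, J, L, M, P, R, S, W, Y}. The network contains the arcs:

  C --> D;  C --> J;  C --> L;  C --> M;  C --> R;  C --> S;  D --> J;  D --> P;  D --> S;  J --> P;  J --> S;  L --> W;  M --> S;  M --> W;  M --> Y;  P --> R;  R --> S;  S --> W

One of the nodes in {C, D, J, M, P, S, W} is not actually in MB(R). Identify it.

Parents of R: C, P.
Children of R: S.
Parents of each child, excluding R:
  S's other parents are C, D, J, M.
MB(R) = {C, D, J, M, P, S}.
W is neither a parent, child, nor co-parent of R, so it does not belong.

W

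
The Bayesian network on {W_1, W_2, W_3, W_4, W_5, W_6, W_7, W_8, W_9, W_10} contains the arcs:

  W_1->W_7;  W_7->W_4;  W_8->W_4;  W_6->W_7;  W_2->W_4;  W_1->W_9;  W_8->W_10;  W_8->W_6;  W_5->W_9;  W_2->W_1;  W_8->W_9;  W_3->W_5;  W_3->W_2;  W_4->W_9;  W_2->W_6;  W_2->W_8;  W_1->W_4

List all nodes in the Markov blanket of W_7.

{W_1, W_2, W_4, W_6, W_8}

A node's Markov blanket = Pa ∪ Ch ∪ (parents of Ch other than the node itself).
W_7's parents: W_1, W_6.
W_7's children: W_4.
Co-parents of W_7 (other parents of its children):
  parents(W_4) \ {W_7} = {W_1, W_2, W_8}.
So the Markov blanket of W_7 is {W_1, W_2, W_4, W_6, W_8}.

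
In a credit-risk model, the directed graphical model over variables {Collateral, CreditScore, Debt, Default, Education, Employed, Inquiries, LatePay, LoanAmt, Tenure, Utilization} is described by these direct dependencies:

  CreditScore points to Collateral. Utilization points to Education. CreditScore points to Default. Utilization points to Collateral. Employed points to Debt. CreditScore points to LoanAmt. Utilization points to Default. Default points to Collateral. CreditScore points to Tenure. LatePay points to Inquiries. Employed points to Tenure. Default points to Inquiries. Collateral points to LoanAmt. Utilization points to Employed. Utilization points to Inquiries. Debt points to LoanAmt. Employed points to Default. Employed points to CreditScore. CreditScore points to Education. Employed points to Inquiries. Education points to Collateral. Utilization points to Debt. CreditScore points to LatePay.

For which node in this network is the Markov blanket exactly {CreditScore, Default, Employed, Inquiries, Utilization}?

LatePay

The target node must have every member of {CreditScore, Default, Employed, Inquiries, Utilization} as a parent, child, or co-parent, and no others.
Parents of LatePay: CreditScore; children: Inquiries; co-parents: Default, Employed, Utilization.
These exactly cover the given set, so the node is LatePay.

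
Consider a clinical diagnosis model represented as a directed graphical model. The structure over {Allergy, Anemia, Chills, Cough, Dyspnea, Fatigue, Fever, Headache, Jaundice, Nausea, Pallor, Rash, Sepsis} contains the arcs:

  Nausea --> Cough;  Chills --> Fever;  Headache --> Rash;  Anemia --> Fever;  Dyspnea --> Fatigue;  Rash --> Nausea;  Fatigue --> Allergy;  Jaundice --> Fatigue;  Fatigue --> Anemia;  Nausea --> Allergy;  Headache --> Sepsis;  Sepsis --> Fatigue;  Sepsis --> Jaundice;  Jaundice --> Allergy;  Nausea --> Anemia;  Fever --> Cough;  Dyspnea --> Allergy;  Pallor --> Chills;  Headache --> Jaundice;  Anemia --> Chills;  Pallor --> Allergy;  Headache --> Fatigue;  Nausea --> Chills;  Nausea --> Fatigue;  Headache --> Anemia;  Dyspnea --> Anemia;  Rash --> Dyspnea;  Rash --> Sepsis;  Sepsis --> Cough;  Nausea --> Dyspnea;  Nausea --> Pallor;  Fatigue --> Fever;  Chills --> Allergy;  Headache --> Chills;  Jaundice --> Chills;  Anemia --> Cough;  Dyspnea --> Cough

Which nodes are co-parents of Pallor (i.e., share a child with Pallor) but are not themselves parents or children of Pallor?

Children of Pallor: Allergy, Chills.
  Chills also has parents Anemia, Headache, Jaundice, Nausea.
  parents(Allergy) \ {Pallor} = {Chills, Dyspnea, Fatigue, Jaundice, Nausea}.
Excluding nodes already adjacent to Pallor (Allergy, Chills, Nausea), the co-parent-only contribution is {Anemia, Dyspnea, Fatigue, Headache, Jaundice}.

{Anemia, Dyspnea, Fatigue, Headache, Jaundice}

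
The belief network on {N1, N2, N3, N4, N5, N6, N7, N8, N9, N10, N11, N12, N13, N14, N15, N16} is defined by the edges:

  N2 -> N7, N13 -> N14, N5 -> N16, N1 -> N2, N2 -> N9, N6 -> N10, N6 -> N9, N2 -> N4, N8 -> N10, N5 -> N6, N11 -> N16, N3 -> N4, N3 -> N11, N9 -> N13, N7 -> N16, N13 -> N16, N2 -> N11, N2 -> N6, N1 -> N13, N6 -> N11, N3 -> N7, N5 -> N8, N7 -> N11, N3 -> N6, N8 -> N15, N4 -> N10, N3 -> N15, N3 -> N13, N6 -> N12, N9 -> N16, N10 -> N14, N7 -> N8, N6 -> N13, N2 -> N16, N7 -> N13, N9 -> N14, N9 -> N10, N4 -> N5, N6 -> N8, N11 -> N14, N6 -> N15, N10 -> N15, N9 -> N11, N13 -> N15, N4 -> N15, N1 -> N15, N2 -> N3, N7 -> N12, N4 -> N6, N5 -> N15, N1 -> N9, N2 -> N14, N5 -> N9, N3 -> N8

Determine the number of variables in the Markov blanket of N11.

Parents of N11: N2, N3, N6, N7, N9.
Children of N11: N14, N16.
Co-parents of N11 (other parents of its children):
  parents(N14) \ {N11} = {N2, N9, N10, N13}.
  parents(N16) \ {N11} = {N2, N5, N7, N9, N13}.
MB(N11) = {N2, N3, N5, N6, N7, N9, N10, N13, N14, N16}, which has 10 nodes.

10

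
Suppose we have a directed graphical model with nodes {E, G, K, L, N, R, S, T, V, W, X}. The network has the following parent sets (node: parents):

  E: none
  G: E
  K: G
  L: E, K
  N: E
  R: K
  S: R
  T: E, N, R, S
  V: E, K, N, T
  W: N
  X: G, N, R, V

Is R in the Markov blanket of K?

R is a child of K.
So R ∈ MB(K).

Yes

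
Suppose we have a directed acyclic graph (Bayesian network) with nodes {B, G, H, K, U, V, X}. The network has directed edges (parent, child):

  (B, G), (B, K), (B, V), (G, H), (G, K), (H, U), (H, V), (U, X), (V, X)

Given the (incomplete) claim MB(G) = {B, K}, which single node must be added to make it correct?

Parents of G: B.
Ch(G) = {H, K}.
Other parents of G's children:
  H: no additional parents.
  K also has parent B.
MB(G) = {B, H, K}.
Comparing with the claimed set, H is missing.

H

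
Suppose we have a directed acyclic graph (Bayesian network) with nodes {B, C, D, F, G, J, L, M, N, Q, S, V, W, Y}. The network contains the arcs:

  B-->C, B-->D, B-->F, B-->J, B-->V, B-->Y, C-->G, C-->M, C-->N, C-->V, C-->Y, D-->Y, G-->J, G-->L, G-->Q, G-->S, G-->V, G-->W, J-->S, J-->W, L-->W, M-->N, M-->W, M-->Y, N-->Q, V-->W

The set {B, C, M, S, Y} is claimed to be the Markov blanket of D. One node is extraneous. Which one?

S

Pa(D) = {B}.
D has child Y.
Parents of each child, excluding D:
  parents(Y) \ {D} = {B, C, M}.
MB(D) = {B, C, M, Y}.
S is neither a parent, child, nor co-parent of D, so it does not belong.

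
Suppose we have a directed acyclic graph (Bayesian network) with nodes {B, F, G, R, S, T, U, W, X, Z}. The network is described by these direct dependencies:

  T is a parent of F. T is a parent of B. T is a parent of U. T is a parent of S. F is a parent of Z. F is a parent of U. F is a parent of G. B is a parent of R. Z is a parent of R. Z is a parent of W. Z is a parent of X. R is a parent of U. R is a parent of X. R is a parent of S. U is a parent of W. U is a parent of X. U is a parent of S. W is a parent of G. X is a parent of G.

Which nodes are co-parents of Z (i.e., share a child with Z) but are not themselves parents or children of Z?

Children of Z: R, W, X.
  R: B
  W: U
  X: R, U
Excluding nodes already adjacent to Z (F, R, W, X), the co-parent-only contribution is {B, U}.

{B, U}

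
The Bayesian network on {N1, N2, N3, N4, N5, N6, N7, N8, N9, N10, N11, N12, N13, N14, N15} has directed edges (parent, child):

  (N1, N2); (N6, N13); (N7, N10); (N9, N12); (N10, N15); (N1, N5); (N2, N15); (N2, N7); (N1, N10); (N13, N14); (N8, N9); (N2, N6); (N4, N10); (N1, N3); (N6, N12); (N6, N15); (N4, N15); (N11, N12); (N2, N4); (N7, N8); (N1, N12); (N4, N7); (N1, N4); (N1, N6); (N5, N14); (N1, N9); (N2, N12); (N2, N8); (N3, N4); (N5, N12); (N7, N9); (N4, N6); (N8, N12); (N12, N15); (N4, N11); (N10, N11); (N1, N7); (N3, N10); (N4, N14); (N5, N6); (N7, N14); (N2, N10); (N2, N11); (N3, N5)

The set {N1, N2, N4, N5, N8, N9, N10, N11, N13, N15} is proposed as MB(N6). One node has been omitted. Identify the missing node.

N6's parents: N1, N2, N4, N5.
Ch(N6) = {N12, N13, N15}.
Co-parents of N6 (other parents of its children):
  N12 also has parents N1, N2, N5, N8, N9, N11.
  N13 has no other parent.
  N15 also has parents N2, N4, N10, N12.
MB(N6) = {N1, N2, N4, N5, N8, N9, N10, N11, N12, N13, N15}.
Comparing with the claimed set, N12 is missing.

N12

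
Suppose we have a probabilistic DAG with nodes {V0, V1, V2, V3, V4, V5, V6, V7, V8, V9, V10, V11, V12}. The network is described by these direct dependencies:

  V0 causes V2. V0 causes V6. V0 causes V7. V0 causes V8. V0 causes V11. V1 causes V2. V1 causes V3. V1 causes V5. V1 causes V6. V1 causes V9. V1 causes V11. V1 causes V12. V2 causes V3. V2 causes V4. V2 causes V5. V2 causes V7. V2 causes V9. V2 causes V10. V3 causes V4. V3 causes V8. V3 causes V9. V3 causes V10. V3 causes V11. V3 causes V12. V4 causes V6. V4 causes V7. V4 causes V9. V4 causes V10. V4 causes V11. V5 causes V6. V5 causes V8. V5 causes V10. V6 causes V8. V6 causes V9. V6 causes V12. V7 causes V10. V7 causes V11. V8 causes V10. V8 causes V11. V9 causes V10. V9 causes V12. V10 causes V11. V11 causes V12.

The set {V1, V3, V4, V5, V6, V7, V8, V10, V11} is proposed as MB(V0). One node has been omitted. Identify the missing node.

V2

Recall MB(v) = parents ∪ children ∪ spouses, where spouses are the other parents of v's children.
V0 has no parents.
Children of V0: V2, V6, V7, V8, V11.
For each child, the remaining parents (spouses of V0):
  V2 also has parent V1.
  parents(V6) \ {V0} = {V1, V4, V5}.
  V7's other parents are V2, V4.
  V8 also has parents V3, V5, V6.
  V11's other parents are V1, V3, V4, V7, V8, V10.
MB(V0) = {V1, V2, V3, V4, V5, V6, V7, V8, V10, V11}.
Comparing with the claimed set, V2 is missing.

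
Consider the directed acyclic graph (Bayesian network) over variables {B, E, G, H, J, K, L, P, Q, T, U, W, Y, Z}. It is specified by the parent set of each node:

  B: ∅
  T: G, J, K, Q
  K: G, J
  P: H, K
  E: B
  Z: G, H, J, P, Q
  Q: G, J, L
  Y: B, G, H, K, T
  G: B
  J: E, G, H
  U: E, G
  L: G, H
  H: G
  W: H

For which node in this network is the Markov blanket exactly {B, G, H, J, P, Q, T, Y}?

K

The target node must have every member of {B, G, H, J, P, Q, T, Y} as a parent, child, or co-parent, and no others.
Parents of K: G, J; children: P, T, Y; co-parents: B, G, H, J, Q, T.
These exactly cover the given set, so the node is K.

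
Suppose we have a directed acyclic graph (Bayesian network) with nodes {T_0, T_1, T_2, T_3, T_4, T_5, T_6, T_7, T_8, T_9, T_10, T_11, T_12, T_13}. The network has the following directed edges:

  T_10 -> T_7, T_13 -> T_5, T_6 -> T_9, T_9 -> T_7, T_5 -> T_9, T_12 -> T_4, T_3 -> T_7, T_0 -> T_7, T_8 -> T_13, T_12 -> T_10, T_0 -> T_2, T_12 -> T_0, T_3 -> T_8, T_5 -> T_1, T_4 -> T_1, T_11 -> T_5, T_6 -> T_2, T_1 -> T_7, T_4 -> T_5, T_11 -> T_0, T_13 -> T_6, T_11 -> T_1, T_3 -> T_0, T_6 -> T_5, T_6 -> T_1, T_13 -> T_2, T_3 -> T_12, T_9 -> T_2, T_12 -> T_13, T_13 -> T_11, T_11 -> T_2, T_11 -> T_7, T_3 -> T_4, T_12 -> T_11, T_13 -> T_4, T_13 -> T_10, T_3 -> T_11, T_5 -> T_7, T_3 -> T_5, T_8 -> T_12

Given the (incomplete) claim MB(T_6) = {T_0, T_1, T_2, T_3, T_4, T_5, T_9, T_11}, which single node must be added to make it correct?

Parents of T_6: T_13.
Children of T_6: T_1, T_2, T_5, T_9.
Other parents of T_6's children:
  T_5's other parents are T_3, T_4, T_11, T_13.
  parents(T_1) \ {T_6} = {T_4, T_5, T_11}.
  T_9's other parent is T_5.
  parents(T_2) \ {T_6} = {T_0, T_9, T_11, T_13}.
MB(T_6) = {T_0, T_1, T_2, T_3, T_4, T_5, T_9, T_11, T_13}.
Comparing with the claimed set, T_13 is missing.

T_13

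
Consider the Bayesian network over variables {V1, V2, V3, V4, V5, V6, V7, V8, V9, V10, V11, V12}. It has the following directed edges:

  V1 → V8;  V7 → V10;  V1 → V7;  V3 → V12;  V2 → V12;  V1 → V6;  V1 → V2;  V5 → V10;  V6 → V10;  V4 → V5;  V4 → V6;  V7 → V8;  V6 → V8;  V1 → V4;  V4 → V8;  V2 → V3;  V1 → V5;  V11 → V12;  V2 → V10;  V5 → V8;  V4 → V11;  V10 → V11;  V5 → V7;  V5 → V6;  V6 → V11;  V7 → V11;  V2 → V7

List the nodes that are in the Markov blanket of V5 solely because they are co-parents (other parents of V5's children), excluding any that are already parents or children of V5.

Children of V5: V6, V7, V8, V10.
  V6's other parents are V1, V4.
  V7's other parents are V1, V2.
  V8 also has parents V1, V4, V6, V7.
  V10 also has parents V2, V6, V7.
Excluding nodes already adjacent to V5 (V1, V4, V6, V7, V8, V10), the co-parent-only contribution is {V2}.

{V2}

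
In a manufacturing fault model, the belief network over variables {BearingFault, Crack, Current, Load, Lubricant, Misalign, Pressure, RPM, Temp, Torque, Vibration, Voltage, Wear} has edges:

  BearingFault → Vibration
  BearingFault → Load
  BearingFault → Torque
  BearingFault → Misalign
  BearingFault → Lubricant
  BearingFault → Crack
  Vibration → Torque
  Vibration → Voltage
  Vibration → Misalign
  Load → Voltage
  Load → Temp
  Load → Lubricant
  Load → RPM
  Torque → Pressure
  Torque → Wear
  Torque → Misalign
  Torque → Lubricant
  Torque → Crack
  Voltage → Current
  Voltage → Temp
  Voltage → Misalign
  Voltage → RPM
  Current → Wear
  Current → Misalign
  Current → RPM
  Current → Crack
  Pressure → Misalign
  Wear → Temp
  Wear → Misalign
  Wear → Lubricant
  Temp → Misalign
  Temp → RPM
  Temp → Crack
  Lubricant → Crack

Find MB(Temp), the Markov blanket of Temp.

A node's Markov blanket = Pa ∪ Ch ∪ (parents of Ch other than the node itself).
Pa(Temp) = {Load, Voltage, Wear}.
Temp has children Crack, Misalign, RPM.
Co-parents of Temp (other parents of its children):
  Misalign: BearingFault, Current, Pressure, Torque, Vibration, Voltage, Wear
  RPM: Current, Load, Voltage
  Crack: BearingFault, Current, Lubricant, Torque
Taking the union gives {BearingFault, Crack, Current, Load, Lubricant, Misalign, Pressure, RPM, Torque, Vibration, Voltage, Wear}.

{BearingFault, Crack, Current, Load, Lubricant, Misalign, Pressure, RPM, Torque, Vibration, Voltage, Wear}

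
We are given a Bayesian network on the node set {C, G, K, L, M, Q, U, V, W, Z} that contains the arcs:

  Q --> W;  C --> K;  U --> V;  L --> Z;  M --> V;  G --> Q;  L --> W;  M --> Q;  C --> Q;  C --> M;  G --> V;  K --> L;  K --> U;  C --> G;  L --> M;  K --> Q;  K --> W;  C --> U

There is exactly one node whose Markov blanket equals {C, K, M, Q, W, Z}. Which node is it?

The target node must have every member of {C, K, M, Q, W, Z} as a parent, child, or co-parent, and no others.
Parents of L: K; children: M, W, Z; co-parents: C, K, Q.
These exactly cover the given set, so the node is L.

L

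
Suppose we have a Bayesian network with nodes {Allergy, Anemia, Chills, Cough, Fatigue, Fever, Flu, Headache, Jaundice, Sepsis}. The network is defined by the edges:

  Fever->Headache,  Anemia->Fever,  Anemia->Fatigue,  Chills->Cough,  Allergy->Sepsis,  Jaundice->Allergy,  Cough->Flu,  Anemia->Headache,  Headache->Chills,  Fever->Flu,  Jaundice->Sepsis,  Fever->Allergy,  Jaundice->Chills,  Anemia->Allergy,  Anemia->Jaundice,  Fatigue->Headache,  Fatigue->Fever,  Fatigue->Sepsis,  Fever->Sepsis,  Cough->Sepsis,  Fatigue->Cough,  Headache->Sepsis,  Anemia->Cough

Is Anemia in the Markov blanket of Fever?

Anemia is a parent of Fever.
So Anemia ∈ MB(Fever).

Yes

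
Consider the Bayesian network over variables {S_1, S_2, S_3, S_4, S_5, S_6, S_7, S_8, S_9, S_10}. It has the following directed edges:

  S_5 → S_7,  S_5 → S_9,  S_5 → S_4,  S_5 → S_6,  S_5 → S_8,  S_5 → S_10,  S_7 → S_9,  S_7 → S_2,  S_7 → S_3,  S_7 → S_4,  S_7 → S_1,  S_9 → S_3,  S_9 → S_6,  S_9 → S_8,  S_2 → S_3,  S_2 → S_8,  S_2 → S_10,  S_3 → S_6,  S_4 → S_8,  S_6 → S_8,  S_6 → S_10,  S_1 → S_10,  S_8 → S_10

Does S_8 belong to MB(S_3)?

No

Recall MB(v) = parents ∪ children ∪ spouses, where spouses are the other parents of v's children.
Children of S_3: S_6.
S_3's parents: S_2, S_7, S_9.
Other parents of S_3's children:
  S_6: S_5, S_9
MB(S_3) = {S_2, S_5, S_6, S_7, S_9}; S_8 is not in this set.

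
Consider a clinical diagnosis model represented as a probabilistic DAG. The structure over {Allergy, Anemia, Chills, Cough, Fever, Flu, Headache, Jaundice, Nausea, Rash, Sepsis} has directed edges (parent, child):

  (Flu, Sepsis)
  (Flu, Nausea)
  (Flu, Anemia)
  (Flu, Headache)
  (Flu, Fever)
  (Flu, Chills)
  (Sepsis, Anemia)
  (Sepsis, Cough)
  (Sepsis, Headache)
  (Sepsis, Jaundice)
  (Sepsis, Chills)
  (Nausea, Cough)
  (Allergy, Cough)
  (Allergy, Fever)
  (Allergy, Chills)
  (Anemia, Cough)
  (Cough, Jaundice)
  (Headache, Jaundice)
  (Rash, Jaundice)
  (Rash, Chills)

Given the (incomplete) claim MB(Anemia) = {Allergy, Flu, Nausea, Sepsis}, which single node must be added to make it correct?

Parents of Anemia: Flu, Sepsis.
Anemia's children: Cough.
Co-parents of Anemia (other parents of its children):
  parents(Cough) \ {Anemia} = {Allergy, Nausea, Sepsis}.
MB(Anemia) = {Allergy, Cough, Flu, Nausea, Sepsis}.
Comparing with the claimed set, Cough is missing.

Cough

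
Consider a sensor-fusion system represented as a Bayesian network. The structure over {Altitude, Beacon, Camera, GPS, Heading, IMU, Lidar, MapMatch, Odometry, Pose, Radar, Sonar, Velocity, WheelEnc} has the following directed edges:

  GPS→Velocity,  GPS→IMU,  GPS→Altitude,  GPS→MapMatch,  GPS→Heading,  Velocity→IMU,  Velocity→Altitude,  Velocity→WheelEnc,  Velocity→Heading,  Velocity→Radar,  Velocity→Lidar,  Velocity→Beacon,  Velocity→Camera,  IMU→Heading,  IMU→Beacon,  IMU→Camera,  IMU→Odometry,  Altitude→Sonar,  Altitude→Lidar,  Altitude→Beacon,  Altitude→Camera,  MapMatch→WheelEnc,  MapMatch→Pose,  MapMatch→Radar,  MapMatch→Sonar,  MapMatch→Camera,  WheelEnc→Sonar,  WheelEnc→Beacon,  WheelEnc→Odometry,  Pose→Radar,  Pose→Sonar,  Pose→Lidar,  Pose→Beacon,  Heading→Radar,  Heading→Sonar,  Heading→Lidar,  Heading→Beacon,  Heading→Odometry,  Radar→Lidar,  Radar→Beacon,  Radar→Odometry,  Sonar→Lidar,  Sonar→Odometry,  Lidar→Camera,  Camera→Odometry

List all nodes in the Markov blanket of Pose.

By definition, MB(Pose) is built from Pose's parents, Pose's children, and the co-parents of Pose.
Ch(Pose) = {Beacon, Lidar, Radar, Sonar}.
Pa(Pose) = {MapMatch}.
For each child, the remaining parents (spouses of Pose):
  Radar: Heading, MapMatch, Velocity
  Sonar: Altitude, Heading, MapMatch, WheelEnc
  Lidar: Altitude, Heading, Radar, Sonar, Velocity
  Beacon: Altitude, Heading, IMU, Radar, Velocity, WheelEnc
So the Markov blanket of Pose is {Altitude, Beacon, Heading, IMU, Lidar, MapMatch, Radar, Sonar, Velocity, WheelEnc}.

{Altitude, Beacon, Heading, IMU, Lidar, MapMatch, Radar, Sonar, Velocity, WheelEnc}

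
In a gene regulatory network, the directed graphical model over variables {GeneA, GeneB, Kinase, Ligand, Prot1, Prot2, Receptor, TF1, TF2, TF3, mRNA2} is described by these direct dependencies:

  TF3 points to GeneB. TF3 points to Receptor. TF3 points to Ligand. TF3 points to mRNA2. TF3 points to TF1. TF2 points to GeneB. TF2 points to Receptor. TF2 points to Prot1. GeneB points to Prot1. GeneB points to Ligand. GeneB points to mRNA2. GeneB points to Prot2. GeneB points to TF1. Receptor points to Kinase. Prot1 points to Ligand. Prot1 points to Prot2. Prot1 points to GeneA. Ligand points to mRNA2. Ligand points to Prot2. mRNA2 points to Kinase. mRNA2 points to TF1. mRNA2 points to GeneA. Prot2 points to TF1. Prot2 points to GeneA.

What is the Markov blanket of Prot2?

{GeneA, GeneB, Ligand, Prot1, TF1, TF3, mRNA2}

By definition, MB(Prot2) is built from Prot2's parents, Prot2's children, and the co-parents of Prot2.
Prot2's children: GeneA, TF1.
Prot2 has parents GeneB, Ligand, Prot1.
Parents of each child, excluding Prot2:
  TF1's other parents are GeneB, TF3, mRNA2.
  parents(GeneA) \ {Prot2} = {Prot1, mRNA2}.
Taking the union gives {GeneA, GeneB, Ligand, Prot1, TF1, TF3, mRNA2}.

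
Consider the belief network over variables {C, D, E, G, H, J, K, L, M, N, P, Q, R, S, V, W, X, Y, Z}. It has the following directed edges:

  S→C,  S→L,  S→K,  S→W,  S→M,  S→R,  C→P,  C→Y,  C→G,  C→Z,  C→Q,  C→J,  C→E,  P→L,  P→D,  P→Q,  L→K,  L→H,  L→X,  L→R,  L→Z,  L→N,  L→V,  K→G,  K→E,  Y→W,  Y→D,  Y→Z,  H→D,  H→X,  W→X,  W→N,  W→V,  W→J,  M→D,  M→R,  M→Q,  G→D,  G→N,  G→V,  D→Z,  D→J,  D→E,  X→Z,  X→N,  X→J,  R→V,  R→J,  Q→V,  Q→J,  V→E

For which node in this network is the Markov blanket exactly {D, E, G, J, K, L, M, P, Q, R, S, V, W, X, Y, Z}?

The target node must have every member of {D, E, G, J, K, L, M, P, Q, R, S, V, W, X, Y, Z} as a parent, child, or co-parent, and no others.
Parents of C: S; children: E, G, J, P, Q, Y, Z; co-parents: D, K, L, M, P, Q, R, V, W, X, Y.
These exactly cover the given set, so the node is C.

C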